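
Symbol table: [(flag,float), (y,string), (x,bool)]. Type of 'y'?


Lookup 'y' → type string


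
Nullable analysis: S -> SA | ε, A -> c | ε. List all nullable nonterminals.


A nonterminal is nullable iff some alternative derives ε (directly, or every symbol in it is nullable)
Nullable: {A, S}


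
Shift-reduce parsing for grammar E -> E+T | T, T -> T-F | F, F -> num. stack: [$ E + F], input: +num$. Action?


'F' (not preceded by T-) is the handle for T -> F
Action: reduce (T -> F)


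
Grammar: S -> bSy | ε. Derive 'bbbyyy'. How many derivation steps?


Derivation: S => bSy => bbSyy => bbbSyyy => bbbyyy
Steps: 4


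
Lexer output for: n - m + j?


Scan left to right, longest-match per lexeme
Tokens: ID(n), OP(-), ID(m), OP(+), ID(j)


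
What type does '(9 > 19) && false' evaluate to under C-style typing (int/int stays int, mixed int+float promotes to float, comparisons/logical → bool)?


Operand types: bool && bool
Rule: logical operators take bool operands and yield bool
Result type: bool


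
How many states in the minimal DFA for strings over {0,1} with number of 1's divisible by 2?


Track (count of 1) mod 2: states 0..1, accept at 0
Minimal DFA: 2 states


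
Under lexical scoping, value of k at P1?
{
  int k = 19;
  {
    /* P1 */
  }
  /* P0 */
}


P1's block does not declare k; resolves to the enclosing declaration at depth 0
k = 19


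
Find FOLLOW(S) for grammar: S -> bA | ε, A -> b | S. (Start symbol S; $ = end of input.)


$ ∈ FOLLOW(S). For each A -> αBβ: add FIRST(β)\{ε} to FOLLOW(B); if β nullable, add FOLLOW(A).
FOLLOW(S) = {$}


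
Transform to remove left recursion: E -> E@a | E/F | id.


Left-recursive alternatives: E@a, E/F; non-recursive: id
Introduce E': E -> idE', E' -> @aE' | /FE' | ε


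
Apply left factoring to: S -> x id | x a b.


Common prefix: 'x'
Factored: S -> x S', S' -> id | a b


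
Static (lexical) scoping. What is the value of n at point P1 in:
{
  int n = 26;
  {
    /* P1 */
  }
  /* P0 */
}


P1's block does not declare n; resolves to the enclosing declaration at depth 0
n = 26


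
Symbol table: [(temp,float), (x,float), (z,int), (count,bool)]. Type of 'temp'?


Lookup 'temp' → type float


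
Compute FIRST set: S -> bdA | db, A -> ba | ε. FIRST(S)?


Per alternative of S: FIRST(bdA) = {b}; FIRST(db) = {d}
FIRST(S) = {b, d}


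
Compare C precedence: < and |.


'<' is relational (level 7); '|' is bitwise OR (level 3)
Higher level binds tighter
'<' has higher precedence than '|'


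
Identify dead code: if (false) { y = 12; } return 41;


condition is constant false, so the whole block is unreachable
Dead: 'if (false) { y = 12; }'


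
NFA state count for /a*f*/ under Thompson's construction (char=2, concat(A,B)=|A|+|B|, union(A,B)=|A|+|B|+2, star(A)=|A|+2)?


Syntax tree has 2 char leaf(s), 0 union(s), 2 star(s)
chars contribute 2×2 = 4; each union adds +2; each star adds +2
Total: 4 + 0 + 4 = 8 states


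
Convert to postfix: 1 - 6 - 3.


Left to right (same or higher precedence on left)
Postfix: 1 6 - 3 -


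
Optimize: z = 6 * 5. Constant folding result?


6 * 5 = 30 at compile time
Optimized: z = 30


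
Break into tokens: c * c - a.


Scan left to right, longest-match per lexeme
Tokens: ID(c), OP(*), ID(c), OP(-), ID(a)


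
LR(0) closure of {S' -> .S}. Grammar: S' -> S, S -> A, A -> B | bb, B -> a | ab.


Start: S' -> .S
For each item with dot before a nonterminal B, add B -> .γ for every B-production
Closure: [S' -> .S, S -> .A, A -> .B, A -> .bb, B -> .a, B -> .ab]


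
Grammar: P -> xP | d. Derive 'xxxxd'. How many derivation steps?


Derivation: P => xP => xxP => xxxP => xxxxP => xxxxd
Steps: 5


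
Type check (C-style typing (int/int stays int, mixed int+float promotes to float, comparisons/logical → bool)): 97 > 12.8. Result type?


Operand types: int > float
Rule: comparison yields bool
Result type: bool


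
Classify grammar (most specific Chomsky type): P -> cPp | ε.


Single nonterminal LHS, but c^n p^n is not regular
Classification: Type 2 (Context-Free)


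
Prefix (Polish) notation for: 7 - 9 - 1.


left-to-right (same/higher precedence on left): tree is (- (- 7 9) 1)
Prefix: - - 7 9 1


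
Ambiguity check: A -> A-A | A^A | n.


'n-n^n' has two parse trees (no precedence encoded between - and ^)
Ambiguous


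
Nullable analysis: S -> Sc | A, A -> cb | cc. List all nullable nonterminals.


A nonterminal is nullable iff some alternative derives ε (directly, or every symbol in it is nullable)
Nullable: {}


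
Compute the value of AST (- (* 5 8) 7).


Evaluate inner: (* 5 8) = 40
Evaluate root: (- 40 7) = 33
Result: 33


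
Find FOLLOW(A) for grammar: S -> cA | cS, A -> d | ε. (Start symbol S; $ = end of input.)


$ ∈ FOLLOW(S). For each A -> αBβ: add FIRST(β)\{ε} to FOLLOW(B); if β nullable, add FOLLOW(A).
FOLLOW(A) = {$}


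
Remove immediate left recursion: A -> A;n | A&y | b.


Left-recursive alternatives: A;n, A&y; non-recursive: b
Introduce A': A -> bA', A' -> ;nA' | &yA' | ε


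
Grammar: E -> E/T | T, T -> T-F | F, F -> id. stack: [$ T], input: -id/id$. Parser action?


shift '-' to continue T -> T-F
Action: shift


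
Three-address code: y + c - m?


Break into single-operator statements:
t1 = y + c
t2 = t1 - m


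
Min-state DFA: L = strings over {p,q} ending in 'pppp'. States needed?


Track the longest suffix of input matching a prefix of 'pppp': 5 classes (prefixes of length 0..4)
Minimal DFA: 5 states


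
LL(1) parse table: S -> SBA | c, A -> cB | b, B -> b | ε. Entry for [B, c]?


For [B, c]: ε is nullable and 'c' ∈ FOLLOW(B)
Entry: B -> ε


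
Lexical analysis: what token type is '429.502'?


Pattern: digits with a decimal point
Type: FLOAT_LITERAL


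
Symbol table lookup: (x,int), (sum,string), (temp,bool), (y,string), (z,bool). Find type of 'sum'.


Lookup 'sum' → type string


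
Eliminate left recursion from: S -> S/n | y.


Left-recursive alternatives: S/n; non-recursive: y
Introduce S': S -> yS', S' -> /nS' | ε


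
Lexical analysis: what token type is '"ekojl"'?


Pattern: double-quoted sequence
Type: STRING_LITERAL


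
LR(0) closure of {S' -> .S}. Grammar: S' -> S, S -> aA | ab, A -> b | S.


Start: S' -> .S
For each item with dot before a nonterminal B, add B -> .γ for every B-production
Closure: [S' -> .S, S -> .aA, S -> .ab]


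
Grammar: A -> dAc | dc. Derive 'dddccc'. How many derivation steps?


Derivation: A => dAc => ddAcc => dddccc
Steps: 3


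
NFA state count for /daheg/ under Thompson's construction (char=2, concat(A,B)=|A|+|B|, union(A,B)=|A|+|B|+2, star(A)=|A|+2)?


Syntax tree has 5 char leaf(s), 0 union(s), 0 star(s)
chars contribute 5×2 = 10; each union adds +2; each star adds +2
Total: 10 + 0 + 0 = 10 states


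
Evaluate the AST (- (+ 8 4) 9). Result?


Evaluate inner: (+ 8 4) = 12
Evaluate root: (- 12 9) = 3
Result: 3


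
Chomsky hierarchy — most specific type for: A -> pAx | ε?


Single nonterminal LHS, but p^n x^n is not regular
Classification: Type 2 (Context-Free)


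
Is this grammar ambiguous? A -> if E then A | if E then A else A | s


dangling else: 'if E then if E then s else s' parses two ways
Ambiguous


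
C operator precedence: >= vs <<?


'<<' is shift (level 8); '>=' is relational (level 7)
Higher level binds tighter
'<<' has higher precedence than '>='


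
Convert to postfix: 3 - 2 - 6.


Left to right (same or higher precedence on left)
Postfix: 3 2 - 6 -


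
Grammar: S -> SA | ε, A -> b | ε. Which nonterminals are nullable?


A nonterminal is nullable iff some alternative derives ε (directly, or every symbol in it is nullable)
Nullable: {A, S}


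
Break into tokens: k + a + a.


Scan left to right, longest-match per lexeme
Tokens: ID(k), OP(+), ID(a), OP(+), ID(a)


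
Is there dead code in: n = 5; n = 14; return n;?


first assignment to n is overwritten before any read
Dead: 'n = 5'


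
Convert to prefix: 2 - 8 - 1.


left-to-right (same/higher precedence on left): tree is (- (- 2 8) 1)
Prefix: - - 2 8 1


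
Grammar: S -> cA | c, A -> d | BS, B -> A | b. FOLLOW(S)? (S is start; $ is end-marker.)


$ ∈ FOLLOW(S). For each A -> αBβ: add FIRST(β)\{ε} to FOLLOW(B); if β nullable, add FOLLOW(A).
FOLLOW(S) = {$, c}


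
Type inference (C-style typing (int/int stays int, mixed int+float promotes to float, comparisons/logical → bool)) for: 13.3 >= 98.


Operand types: float >= int
Rule: comparison yields bool
Result type: bool


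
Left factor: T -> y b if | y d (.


Common prefix: 'y'
Factored: T -> y T', T' -> b if | d (


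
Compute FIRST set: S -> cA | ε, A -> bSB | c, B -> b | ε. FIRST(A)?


Per alternative of A: FIRST(bSB) = {b}; FIRST(c) = {c}
FIRST(A) = {b, c}


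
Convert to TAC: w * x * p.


Break into single-operator statements:
t1 = w * x
t2 = t1 * p


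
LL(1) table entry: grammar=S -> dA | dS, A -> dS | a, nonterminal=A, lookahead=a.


For [A, a]: 'a' ∈ FIRST(a)
Entry: A -> a


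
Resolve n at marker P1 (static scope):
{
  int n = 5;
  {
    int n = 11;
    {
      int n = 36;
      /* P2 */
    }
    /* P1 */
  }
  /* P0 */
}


n declared in the same block as P1
n = 11


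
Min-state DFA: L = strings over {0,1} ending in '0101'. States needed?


Track the longest suffix of input matching a prefix of '0101': 5 classes (prefixes of length 0..4)
Minimal DFA: 5 states


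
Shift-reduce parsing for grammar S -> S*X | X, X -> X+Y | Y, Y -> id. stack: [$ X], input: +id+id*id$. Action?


shift '+' to continue X -> X+Y
Action: shift


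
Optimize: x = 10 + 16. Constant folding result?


10 + 16 = 26 at compile time
Optimized: x = 26


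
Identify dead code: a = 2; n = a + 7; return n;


a is read by n's definition; n is returned
No dead code


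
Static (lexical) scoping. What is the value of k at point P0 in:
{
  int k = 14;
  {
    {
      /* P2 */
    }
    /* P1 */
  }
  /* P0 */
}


k declared in the same block as P0
k = 14


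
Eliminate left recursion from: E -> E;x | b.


Left-recursive alternatives: E;x; non-recursive: b
Introduce E': E -> bE', E' -> ;xE' | ε


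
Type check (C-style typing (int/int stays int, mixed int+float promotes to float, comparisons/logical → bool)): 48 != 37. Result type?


Operand types: int != int
Rule: comparison yields bool
Result type: bool


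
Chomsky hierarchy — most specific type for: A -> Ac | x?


Left-linear: every RHS is a terminal or one nonterminal followed by a terminal
Classification: Type 3 (Regular)


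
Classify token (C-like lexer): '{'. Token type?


Pattern: delimiter/punctuation
Type: PUNCTUATION


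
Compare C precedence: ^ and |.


'^' is bitwise XOR (level 4); '|' is bitwise OR (level 3)
Higher level binds tighter
'^' has higher precedence than '|'


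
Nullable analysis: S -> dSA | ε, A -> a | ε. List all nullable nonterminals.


A nonterminal is nullable iff some alternative derives ε (directly, or every symbol in it is nullable)
Nullable: {A, S}


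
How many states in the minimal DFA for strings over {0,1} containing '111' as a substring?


KMP-style automaton: 3 progress states + 1 absorbing accept = 4
Minimal DFA: 4 states


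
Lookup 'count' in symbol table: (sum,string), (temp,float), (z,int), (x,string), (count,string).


Lookup 'count' → type string


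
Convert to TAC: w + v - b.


Break into single-operator statements:
t1 = w + v
t2 = t1 - b


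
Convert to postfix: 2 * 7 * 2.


Left to right (same or higher precedence on left)
Postfix: 2 7 * 2 *


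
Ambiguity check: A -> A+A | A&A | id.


'id+id&id' has two parse trees (no precedence encoded between + and &)
Ambiguous


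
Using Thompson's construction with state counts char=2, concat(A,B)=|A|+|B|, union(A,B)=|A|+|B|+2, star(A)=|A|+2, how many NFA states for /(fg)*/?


Syntax tree has 2 char leaf(s), 0 union(s), 1 star(s)
chars contribute 2×2 = 4; each union adds +2; each star adds +2
Total: 4 + 0 + 2 = 6 states


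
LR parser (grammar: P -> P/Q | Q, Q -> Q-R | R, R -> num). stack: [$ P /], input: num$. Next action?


no handle ('P/' is not any RHS); shift 'num'
Action: shift


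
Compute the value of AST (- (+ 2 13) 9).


Evaluate inner: (+ 2 13) = 15
Evaluate root: (- 15 9) = 6
Result: 6


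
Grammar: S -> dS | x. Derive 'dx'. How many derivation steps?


Derivation: S => dS => dx
Steps: 2


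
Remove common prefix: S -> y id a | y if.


Common prefix: 'y'
Factored: S -> y S', S' -> id a | if


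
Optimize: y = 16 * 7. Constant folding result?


16 * 7 = 112 at compile time
Optimized: y = 112


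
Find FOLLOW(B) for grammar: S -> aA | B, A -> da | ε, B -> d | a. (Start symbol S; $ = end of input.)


$ ∈ FOLLOW(S). For each A -> αBβ: add FIRST(β)\{ε} to FOLLOW(B); if β nullable, add FOLLOW(A).
FOLLOW(B) = {$}


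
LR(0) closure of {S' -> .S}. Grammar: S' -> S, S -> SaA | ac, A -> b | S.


Start: S' -> .S
For each item with dot before a nonterminal B, add B -> .γ for every B-production
Closure: [S' -> .S, S -> .SaA, S -> .ac]


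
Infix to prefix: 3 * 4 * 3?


left-to-right (same/higher precedence on left): tree is (* (* 3 4) 3)
Prefix: * * 3 4 3


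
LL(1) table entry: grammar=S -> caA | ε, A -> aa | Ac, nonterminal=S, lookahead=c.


For [S, c]: 'c' ∈ FIRST(caA)
Entry: S -> caA


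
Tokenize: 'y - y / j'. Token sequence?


Scan left to right, longest-match per lexeme
Tokens: ID(y), OP(-), ID(y), OP(/), ID(j)


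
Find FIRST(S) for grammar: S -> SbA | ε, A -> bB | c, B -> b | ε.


Per alternative of S: FIRST(SbA) = {b}; FIRST(ε) = {ε}
FIRST(S) = {b, ε}


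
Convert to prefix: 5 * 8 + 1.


left-to-right (same/higher precedence on left): tree is (+ (* 5 8) 1)
Prefix: + * 5 8 1


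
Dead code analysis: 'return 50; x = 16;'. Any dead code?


statement follows a return and is unreachable
Dead: 'x = 16'


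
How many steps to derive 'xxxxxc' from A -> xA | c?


Derivation: A => xA => xxA => xxxA => xxxxA => xxxxxA => xxxxxc
Steps: 6


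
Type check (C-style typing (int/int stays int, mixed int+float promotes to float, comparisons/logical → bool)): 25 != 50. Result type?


Operand types: int != int
Rule: comparison yields bool
Result type: bool


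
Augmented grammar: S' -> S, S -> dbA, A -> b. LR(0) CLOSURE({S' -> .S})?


Start: S' -> .S
For each item with dot before a nonterminal B, add B -> .γ for every B-production
Closure: [S' -> .S, S -> .dbA]


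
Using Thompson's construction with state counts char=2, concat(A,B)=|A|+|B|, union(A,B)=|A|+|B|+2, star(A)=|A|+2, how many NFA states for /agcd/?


Syntax tree has 4 char leaf(s), 0 union(s), 0 star(s)
chars contribute 4×2 = 8; each union adds +2; each star adds +2
Total: 8 + 0 + 0 = 8 states


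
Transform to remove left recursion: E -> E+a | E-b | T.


Left-recursive alternatives: E+a, E-b; non-recursive: T
Introduce E': E -> TE', E' -> +aE' | -bE' | ε


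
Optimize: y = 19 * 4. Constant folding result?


19 * 4 = 76 at compile time
Optimized: y = 76


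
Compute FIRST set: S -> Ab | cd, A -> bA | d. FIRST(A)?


Per alternative of A: FIRST(bA) = {b}; FIRST(d) = {d}
FIRST(A) = {b, d}


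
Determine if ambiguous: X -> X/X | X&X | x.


'x/x&x' has two parse trees (no precedence encoded between / and &)
Ambiguous


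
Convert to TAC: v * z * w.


Break into single-operator statements:
t1 = v * z
t2 = t1 * w


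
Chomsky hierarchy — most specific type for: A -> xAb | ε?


Single nonterminal LHS, but x^n b^n is not regular
Classification: Type 2 (Context-Free)


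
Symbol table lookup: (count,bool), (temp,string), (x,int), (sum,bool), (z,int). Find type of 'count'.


Lookup 'count' → type bool


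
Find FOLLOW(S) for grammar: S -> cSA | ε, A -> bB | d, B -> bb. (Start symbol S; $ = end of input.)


$ ∈ FOLLOW(S). For each A -> αBβ: add FIRST(β)\{ε} to FOLLOW(B); if β nullable, add FOLLOW(A).
FOLLOW(S) = {$, b, d}


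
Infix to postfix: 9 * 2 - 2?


Left to right (same or higher precedence on left)
Postfix: 9 2 * 2 -


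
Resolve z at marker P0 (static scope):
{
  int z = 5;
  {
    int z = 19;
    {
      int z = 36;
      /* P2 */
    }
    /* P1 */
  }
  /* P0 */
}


z declared in the same block as P0
z = 5


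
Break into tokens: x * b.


Scan left to right, longest-match per lexeme
Tokens: ID(x), OP(*), ID(b)


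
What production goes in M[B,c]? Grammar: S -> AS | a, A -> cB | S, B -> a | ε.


For [B, c]: ε is nullable and 'c' ∈ FOLLOW(B)
Entry: B -> ε


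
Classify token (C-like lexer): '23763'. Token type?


Pattern: digits only
Type: INTEGER_LITERAL


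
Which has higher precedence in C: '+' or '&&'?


'+' is additive (level 9); '&&' is logical AND (level 2)
Higher level binds tighter
'+' has higher precedence than '&&'


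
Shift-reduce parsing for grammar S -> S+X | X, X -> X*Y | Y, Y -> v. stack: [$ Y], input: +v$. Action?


'Y' (not preceded by X*) is the handle for X -> Y
Action: reduce (X -> Y)


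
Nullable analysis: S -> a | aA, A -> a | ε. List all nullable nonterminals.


A nonterminal is nullable iff some alternative derives ε (directly, or every symbol in it is nullable)
Nullable: {A}


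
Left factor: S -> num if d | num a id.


Common prefix: 'num'
Factored: S -> num S', S' -> if d | a id


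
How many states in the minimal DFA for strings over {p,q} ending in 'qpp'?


Track the longest suffix of input matching a prefix of 'qpp': 4 classes (prefixes of length 0..3)
Minimal DFA: 4 states


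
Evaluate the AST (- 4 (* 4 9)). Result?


Evaluate inner: (* 4 9) = 36
Evaluate root: (- 4 36) = -32
Result: -32


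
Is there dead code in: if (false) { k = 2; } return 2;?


condition is constant false, so the whole block is unreachable
Dead: 'if (false) { k = 2; }'


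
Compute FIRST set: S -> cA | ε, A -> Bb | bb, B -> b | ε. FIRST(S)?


Per alternative of S: FIRST(cA) = {c}; FIRST(ε) = {ε}
FIRST(S) = {c, ε}


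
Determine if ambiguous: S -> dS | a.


right-linear, alternatives start with distinct terminals 'd' vs 'a': unique leftmost derivation
Unambiguous


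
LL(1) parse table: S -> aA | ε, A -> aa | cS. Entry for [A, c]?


For [A, c]: 'c' ∈ FIRST(cS)
Entry: A -> cS


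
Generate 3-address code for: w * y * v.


Break into single-operator statements:
t1 = w * y
t2 = t1 * v


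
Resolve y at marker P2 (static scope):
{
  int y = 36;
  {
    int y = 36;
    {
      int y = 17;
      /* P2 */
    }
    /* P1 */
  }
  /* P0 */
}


y declared in the same block as P2
y = 17


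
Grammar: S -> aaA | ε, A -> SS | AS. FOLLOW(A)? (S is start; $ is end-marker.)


$ ∈ FOLLOW(S). For each A -> αBβ: add FIRST(β)\{ε} to FOLLOW(B); if β nullable, add FOLLOW(A).
FOLLOW(A) = {$, a}


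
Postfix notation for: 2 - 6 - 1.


Left to right (same or higher precedence on left)
Postfix: 2 6 - 1 -


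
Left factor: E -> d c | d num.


Common prefix: 'd'
Factored: E -> d E', E' -> c | num


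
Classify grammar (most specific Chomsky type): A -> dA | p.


Right-linear: every RHS is a terminal or a terminal followed by one nonterminal
Classification: Type 3 (Regular)


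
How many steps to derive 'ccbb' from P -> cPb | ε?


Derivation: P => cPb => ccPbb => ccbb
Steps: 3


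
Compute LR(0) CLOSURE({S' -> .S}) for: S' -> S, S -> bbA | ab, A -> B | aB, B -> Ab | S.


Start: S' -> .S
For each item with dot before a nonterminal B, add B -> .γ for every B-production
Closure: [S' -> .S, S -> .bbA, S -> .ab]


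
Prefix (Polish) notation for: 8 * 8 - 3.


left-to-right (same/higher precedence on left): tree is (- (* 8 8) 3)
Prefix: - * 8 8 3


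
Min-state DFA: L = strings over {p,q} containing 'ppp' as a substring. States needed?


KMP-style automaton: 3 progress states + 1 absorbing accept = 4
Minimal DFA: 4 states


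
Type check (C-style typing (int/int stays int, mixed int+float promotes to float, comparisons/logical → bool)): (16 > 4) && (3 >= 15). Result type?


Operand types: bool && bool
Rule: logical operators take bool operands and yield bool
Result type: bool


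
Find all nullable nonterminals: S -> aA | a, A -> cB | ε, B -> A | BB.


A nonterminal is nullable iff some alternative derives ε (directly, or every symbol in it is nullable)
Nullable: {A, B}


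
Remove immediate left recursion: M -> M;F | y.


Left-recursive alternatives: M;F; non-recursive: y
Introduce M': M -> yM', M' -> ;FM' | ε


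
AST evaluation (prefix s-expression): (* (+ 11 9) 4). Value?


Evaluate inner: (+ 11 9) = 20
Evaluate root: (* 20 4) = 80
Result: 80


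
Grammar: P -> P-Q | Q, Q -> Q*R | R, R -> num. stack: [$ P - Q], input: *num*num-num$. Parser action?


'*' can extend Q; shift to build Q -> Q*R
Action: shift


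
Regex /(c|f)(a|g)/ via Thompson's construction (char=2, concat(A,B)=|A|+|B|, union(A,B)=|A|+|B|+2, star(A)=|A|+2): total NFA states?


Syntax tree has 4 char leaf(s), 2 union(s), 0 star(s)
chars contribute 4×2 = 8; each union adds +2; each star adds +2
Total: 8 + 4 + 0 = 12 states


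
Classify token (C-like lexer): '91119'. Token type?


Pattern: digits only
Type: INTEGER_LITERAL


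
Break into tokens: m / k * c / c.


Scan left to right, longest-match per lexeme
Tokens: ID(m), OP(/), ID(k), OP(*), ID(c), OP(/), ID(c)


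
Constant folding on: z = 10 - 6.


10 - 6 = 4 at compile time
Optimized: z = 4


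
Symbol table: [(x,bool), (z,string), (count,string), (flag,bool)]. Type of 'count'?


Lookup 'count' → type string


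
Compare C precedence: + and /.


'/' is multiplicative (level 10); '+' is additive (level 9)
Higher level binds tighter
'/' has higher precedence than '+'


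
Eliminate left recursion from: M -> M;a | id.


Left-recursive alternatives: M;a; non-recursive: id
Introduce M': M -> idM', M' -> ;aM' | ε


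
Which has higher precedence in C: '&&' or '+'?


'+' is additive (level 9); '&&' is logical AND (level 2)
Higher level binds tighter
'+' has higher precedence than '&&'


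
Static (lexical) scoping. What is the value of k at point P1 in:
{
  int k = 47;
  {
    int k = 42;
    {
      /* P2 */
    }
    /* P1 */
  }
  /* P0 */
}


k declared in the same block as P1
k = 42


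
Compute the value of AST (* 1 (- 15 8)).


Evaluate inner: (- 15 8) = 7
Evaluate root: (* 1 7) = 7
Result: 7


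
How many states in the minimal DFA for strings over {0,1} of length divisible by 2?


Track length mod 2: states 0..1, accept at 0
Minimal DFA: 2 states


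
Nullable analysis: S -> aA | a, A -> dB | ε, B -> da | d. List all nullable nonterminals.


A nonterminal is nullable iff some alternative derives ε (directly, or every symbol in it is nullable)
Nullable: {A}


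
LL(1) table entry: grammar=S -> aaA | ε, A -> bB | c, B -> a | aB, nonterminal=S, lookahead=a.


For [S, a]: 'a' ∈ FIRST(aaA)
Entry: S -> aaA


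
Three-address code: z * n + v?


Break into single-operator statements:
t1 = z * n
t2 = t1 + v


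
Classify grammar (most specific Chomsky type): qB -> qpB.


LHS has context (more than one symbol) and |LHS| ≤ |RHS|
Classification: Type 1 (Context-Sensitive)


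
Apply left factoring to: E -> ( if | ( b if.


Common prefix: '('
Factored: E -> ( E', E' -> if | b if


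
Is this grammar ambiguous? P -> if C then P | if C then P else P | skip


dangling else: 'if C then if C then skip else skip' parses two ways
Ambiguous


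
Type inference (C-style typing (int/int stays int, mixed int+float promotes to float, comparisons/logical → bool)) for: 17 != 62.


Operand types: int != int
Rule: comparison yields bool
Result type: bool


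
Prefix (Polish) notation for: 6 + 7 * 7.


'*' binds tighter: tree is (+ 6 (* 7 7))
Prefix: + 6 * 7 7


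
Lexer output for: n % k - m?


Scan left to right, longest-match per lexeme
Tokens: ID(n), OP(%), ID(k), OP(-), ID(m)


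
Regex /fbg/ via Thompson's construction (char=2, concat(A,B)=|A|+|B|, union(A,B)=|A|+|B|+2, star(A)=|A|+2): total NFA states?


Syntax tree has 3 char leaf(s), 0 union(s), 0 star(s)
chars contribute 3×2 = 6; each union adds +2; each star adds +2
Total: 6 + 0 + 0 = 6 states


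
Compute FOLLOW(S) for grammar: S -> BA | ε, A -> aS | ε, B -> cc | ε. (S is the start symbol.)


$ ∈ FOLLOW(S). For each A -> αBβ: add FIRST(β)\{ε} to FOLLOW(B); if β nullable, add FOLLOW(A).
FOLLOW(S) = {$}


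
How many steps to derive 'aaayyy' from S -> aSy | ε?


Derivation: S => aSy => aaSyy => aaaSyyy => aaayyy
Steps: 4


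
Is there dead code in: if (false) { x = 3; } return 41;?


condition is constant false, so the whole block is unreachable
Dead: 'if (false) { x = 3; }'


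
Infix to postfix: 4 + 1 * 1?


* has higher precedence, evaluate 1*1 first
Postfix: 4 1 1 * +


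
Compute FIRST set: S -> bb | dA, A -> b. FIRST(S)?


Per alternative of S: FIRST(bb) = {b}; FIRST(dA) = {d}
FIRST(S) = {b, d}


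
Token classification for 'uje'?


Pattern: letter/underscore followed by alphanumerics, not a keyword
Type: IDENTIFIER


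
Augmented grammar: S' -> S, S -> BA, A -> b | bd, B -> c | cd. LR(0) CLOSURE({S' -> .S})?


Start: S' -> .S
For each item with dot before a nonterminal B, add B -> .γ for every B-production
Closure: [S' -> .S, S -> .BA, B -> .c, B -> .cd]


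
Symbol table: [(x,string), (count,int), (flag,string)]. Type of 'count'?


Lookup 'count' → type int


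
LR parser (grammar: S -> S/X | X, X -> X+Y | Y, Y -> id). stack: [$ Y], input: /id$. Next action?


'Y' (not preceded by X+) is the handle for X -> Y
Action: reduce (X -> Y)


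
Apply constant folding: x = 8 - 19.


8 - 19 = -11 at compile time
Optimized: x = -11


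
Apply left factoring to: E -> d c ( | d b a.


Common prefix: 'd'
Factored: E -> d E', E' -> c ( | b a


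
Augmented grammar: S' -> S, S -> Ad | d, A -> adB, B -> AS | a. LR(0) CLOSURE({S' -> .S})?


Start: S' -> .S
For each item with dot before a nonterminal B, add B -> .γ for every B-production
Closure: [S' -> .S, S -> .Ad, S -> .d, A -> .adB]


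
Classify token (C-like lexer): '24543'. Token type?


Pattern: digits only
Type: INTEGER_LITERAL


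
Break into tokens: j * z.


Scan left to right, longest-match per lexeme
Tokens: ID(j), OP(*), ID(z)


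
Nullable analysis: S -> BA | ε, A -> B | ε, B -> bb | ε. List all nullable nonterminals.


A nonterminal is nullable iff some alternative derives ε (directly, or every symbol in it is nullable)
Nullable: {A, B, S}


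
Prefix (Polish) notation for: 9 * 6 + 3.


left-to-right (same/higher precedence on left): tree is (+ (* 9 6) 3)
Prefix: + * 9 6 3


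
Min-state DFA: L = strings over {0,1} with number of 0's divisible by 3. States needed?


Track (count of 0) mod 3: states 0..2, accept at 0
Minimal DFA: 3 states


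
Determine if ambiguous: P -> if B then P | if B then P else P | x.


dangling else: 'if B then if B then x else x' parses two ways
Ambiguous


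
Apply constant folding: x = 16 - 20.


16 - 20 = -4 at compile time
Optimized: x = -4


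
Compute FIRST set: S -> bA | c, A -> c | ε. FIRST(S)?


Per alternative of S: FIRST(bA) = {b}; FIRST(c) = {c}
FIRST(S) = {b, c}


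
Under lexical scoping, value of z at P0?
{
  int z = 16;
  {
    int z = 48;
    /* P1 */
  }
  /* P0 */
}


z declared in the same block as P0
z = 16


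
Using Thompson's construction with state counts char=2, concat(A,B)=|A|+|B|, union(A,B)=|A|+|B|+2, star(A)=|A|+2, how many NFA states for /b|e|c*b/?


Syntax tree has 4 char leaf(s), 2 union(s), 1 star(s)
chars contribute 4×2 = 8; each union adds +2; each star adds +2
Total: 8 + 4 + 2 = 14 states


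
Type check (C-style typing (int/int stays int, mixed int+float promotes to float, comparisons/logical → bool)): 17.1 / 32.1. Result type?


Operand types: float / float
Rule: mixed int/float promotes to float; int/int stays int
Result type: float


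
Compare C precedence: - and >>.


'-' is additive (level 9); '>>' is shift (level 8)
Higher level binds tighter
'-' has higher precedence than '>>'


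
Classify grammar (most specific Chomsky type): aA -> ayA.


LHS has context (more than one symbol) and |LHS| ≤ |RHS|
Classification: Type 1 (Context-Sensitive)


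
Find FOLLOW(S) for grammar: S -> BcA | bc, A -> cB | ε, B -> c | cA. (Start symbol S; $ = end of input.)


$ ∈ FOLLOW(S). For each A -> αBβ: add FIRST(β)\{ε} to FOLLOW(B); if β nullable, add FOLLOW(A).
FOLLOW(S) = {$}


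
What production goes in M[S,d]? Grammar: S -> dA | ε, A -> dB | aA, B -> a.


For [S, d]: 'd' ∈ FIRST(dA)
Entry: S -> dA


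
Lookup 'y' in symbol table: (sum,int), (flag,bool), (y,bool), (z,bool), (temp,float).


Lookup 'y' → type bool


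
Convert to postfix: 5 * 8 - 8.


Left to right (same or higher precedence on left)
Postfix: 5 8 * 8 -


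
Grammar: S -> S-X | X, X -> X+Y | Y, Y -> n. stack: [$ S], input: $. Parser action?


start symbol S on stack, input exhausted
Action: accept


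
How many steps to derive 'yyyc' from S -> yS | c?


Derivation: S => yS => yyS => yyyS => yyyc
Steps: 4


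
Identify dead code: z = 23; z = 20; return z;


first assignment to z is overwritten before any read
Dead: 'z = 23'


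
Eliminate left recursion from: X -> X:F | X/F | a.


Left-recursive alternatives: X:F, X/F; non-recursive: a
Introduce X': X -> aX', X' -> :FX' | /FX' | ε


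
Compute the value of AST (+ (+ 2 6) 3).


Evaluate inner: (+ 2 6) = 8
Evaluate root: (+ 8 3) = 11
Result: 11


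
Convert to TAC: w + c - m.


Break into single-operator statements:
t1 = w + c
t2 = t1 - m


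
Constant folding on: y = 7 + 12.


7 + 12 = 19 at compile time
Optimized: y = 19


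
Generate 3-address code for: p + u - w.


Break into single-operator statements:
t1 = p + u
t2 = t1 - w


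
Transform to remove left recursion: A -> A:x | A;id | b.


Left-recursive alternatives: A:x, A;id; non-recursive: b
Introduce A': A -> bA', A' -> :xA' | ;idA' | ε


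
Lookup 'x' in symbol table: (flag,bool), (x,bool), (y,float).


Lookup 'x' → type bool


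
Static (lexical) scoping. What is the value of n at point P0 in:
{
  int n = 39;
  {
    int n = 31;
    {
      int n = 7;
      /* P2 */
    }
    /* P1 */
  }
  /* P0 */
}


n declared in the same block as P0
n = 39


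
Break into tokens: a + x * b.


Scan left to right, longest-match per lexeme
Tokens: ID(a), OP(+), ID(x), OP(*), ID(b)


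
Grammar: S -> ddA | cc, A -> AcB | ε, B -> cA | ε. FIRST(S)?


Per alternative of S: FIRST(ddA) = {d}; FIRST(cc) = {c}
FIRST(S) = {c, d}


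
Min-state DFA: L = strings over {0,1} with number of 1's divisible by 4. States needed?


Track (count of 1) mod 4: states 0..3, accept at 0
Minimal DFA: 4 states


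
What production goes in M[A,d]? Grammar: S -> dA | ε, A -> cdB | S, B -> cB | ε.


For [A, d]: 'd' ∈ FIRST(S)
Entry: A -> S


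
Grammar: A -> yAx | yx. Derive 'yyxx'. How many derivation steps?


Derivation: A => yAx => yyxx
Steps: 2


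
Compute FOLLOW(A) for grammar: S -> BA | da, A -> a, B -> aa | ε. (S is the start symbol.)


$ ∈ FOLLOW(S). For each A -> αBβ: add FIRST(β)\{ε} to FOLLOW(B); if β nullable, add FOLLOW(A).
FOLLOW(A) = {$}


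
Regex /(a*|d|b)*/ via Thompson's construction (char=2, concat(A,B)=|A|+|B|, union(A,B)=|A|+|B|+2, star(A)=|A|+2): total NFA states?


Syntax tree has 3 char leaf(s), 2 union(s), 2 star(s)
chars contribute 3×2 = 6; each union adds +2; each star adds +2
Total: 6 + 4 + 4 = 14 states


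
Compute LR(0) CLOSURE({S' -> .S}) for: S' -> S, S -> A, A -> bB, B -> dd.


Start: S' -> .S
For each item with dot before a nonterminal B, add B -> .γ for every B-production
Closure: [S' -> .S, S -> .A, A -> .bB]


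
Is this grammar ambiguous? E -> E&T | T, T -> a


precedence layered via separate nonterminal T: deterministic
Unambiguous


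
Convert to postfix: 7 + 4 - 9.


Left to right (same or higher precedence on left)
Postfix: 7 4 + 9 -


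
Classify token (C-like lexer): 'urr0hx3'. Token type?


Pattern: letter/underscore followed by alphanumerics, not a keyword
Type: IDENTIFIER


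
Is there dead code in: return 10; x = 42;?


statement follows a return and is unreachable
Dead: 'x = 42'


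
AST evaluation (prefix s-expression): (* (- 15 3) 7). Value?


Evaluate inner: (- 15 3) = 12
Evaluate root: (* 12 7) = 84
Result: 84


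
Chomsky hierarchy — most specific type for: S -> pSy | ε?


Single nonterminal LHS, but p^n y^n is not regular
Classification: Type 2 (Context-Free)


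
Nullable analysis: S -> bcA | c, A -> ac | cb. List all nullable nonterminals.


A nonterminal is nullable iff some alternative derives ε (directly, or every symbol in it is nullable)
Nullable: {}


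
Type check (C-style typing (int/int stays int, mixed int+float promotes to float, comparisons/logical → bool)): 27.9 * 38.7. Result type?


Operand types: float * float
Rule: mixed int/float promotes to float; int/int stays int
Result type: float


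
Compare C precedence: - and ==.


'-' is additive (level 9); '==' is equality (level 6)
Higher level binds tighter
'-' has higher precedence than '=='


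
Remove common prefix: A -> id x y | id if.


Common prefix: 'id'
Factored: A -> id A', A' -> x y | if


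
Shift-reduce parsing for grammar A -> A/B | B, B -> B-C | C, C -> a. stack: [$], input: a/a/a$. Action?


no handle on stack; shift 'a'
Action: shift


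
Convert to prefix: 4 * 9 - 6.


left-to-right (same/higher precedence on left): tree is (- (* 4 9) 6)
Prefix: - * 4 9 6


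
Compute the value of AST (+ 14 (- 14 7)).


Evaluate inner: (- 14 7) = 7
Evaluate root: (+ 14 7) = 21
Result: 21


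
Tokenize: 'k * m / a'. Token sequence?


Scan left to right, longest-match per lexeme
Tokens: ID(k), OP(*), ID(m), OP(/), ID(a)


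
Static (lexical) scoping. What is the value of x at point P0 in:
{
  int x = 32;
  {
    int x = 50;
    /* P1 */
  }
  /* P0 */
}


x declared in the same block as P0
x = 32


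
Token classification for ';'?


Pattern: delimiter/punctuation
Type: PUNCTUATION


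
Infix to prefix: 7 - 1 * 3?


'*' binds tighter: tree is (- 7 (* 1 3))
Prefix: - 7 * 1 3


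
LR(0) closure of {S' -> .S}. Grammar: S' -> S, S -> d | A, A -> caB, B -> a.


Start: S' -> .S
For each item with dot before a nonterminal B, add B -> .γ for every B-production
Closure: [S' -> .S, S -> .d, S -> .A, A -> .caB]


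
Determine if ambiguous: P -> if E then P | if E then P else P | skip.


dangling else: 'if E then if E then skip else skip' parses two ways
Ambiguous


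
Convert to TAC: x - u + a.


Break into single-operator statements:
t1 = x - u
t2 = t1 + a


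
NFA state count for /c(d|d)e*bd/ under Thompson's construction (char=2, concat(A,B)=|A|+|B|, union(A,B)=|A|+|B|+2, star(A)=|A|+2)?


Syntax tree has 6 char leaf(s), 1 union(s), 1 star(s)
chars contribute 6×2 = 12; each union adds +2; each star adds +2
Total: 12 + 2 + 2 = 16 states


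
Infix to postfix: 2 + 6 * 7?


* has higher precedence, evaluate 6*7 first
Postfix: 2 6 7 * +


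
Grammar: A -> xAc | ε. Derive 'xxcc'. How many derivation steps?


Derivation: A => xAc => xxAcc => xxcc
Steps: 3


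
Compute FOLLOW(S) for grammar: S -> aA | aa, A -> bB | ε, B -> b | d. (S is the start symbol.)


$ ∈ FOLLOW(S). For each A -> αBβ: add FIRST(β)\{ε} to FOLLOW(B); if β nullable, add FOLLOW(A).
FOLLOW(S) = {$}


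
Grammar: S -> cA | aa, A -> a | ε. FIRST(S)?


Per alternative of S: FIRST(cA) = {c}; FIRST(aa) = {a}
FIRST(S) = {a, c}


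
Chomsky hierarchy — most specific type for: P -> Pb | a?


Left-linear: every RHS is a terminal or one nonterminal followed by a terminal
Classification: Type 3 (Regular)


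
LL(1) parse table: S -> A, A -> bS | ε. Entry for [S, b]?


For [S, b]: 'b' ∈ FIRST(A)
Entry: S -> A


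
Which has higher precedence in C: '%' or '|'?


'%' is multiplicative (level 10); '|' is bitwise OR (level 3)
Higher level binds tighter
'%' has higher precedence than '|'


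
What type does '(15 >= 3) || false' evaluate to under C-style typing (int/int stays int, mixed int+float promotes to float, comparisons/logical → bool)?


Operand types: bool || bool
Rule: logical operators take bool operands and yield bool
Result type: bool


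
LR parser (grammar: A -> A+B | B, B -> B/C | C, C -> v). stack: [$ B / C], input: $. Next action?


handle 'B/C' on top
Action: reduce (B -> B/C)


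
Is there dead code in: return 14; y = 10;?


statement follows a return and is unreachable
Dead: 'y = 10'


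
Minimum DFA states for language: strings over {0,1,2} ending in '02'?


Track the longest suffix of input matching a prefix of '02': 3 classes (prefixes of length 0..2)
Minimal DFA: 3 states


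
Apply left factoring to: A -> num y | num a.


Common prefix: 'num'
Factored: A -> num A', A' -> y | a


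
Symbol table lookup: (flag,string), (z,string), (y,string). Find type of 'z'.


Lookup 'z' → type string


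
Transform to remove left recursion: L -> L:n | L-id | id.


Left-recursive alternatives: L:n, L-id; non-recursive: id
Introduce L': L -> idL', L' -> :nL' | -idL' | ε


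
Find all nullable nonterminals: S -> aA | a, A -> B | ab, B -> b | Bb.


A nonterminal is nullable iff some alternative derives ε (directly, or every symbol in it is nullable)
Nullable: {}


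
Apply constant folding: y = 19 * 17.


19 * 17 = 323 at compile time
Optimized: y = 323


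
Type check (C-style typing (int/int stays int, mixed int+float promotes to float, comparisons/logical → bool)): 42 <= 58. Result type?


Operand types: int <= int
Rule: comparison yields bool
Result type: bool


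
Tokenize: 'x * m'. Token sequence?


Scan left to right, longest-match per lexeme
Tokens: ID(x), OP(*), ID(m)


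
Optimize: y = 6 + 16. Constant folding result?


6 + 16 = 22 at compile time
Optimized: y = 22


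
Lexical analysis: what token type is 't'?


Pattern: letter/underscore followed by alphanumerics, not a keyword
Type: IDENTIFIER


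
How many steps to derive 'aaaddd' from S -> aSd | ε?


Derivation: S => aSd => aaSdd => aaaSddd => aaaddd
Steps: 4


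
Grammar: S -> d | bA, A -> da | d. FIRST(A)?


Per alternative of A: FIRST(da) = {d}; FIRST(d) = {d}
FIRST(A) = {d}


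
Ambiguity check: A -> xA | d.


right-linear, alternatives start with distinct terminals 'x' vs 'd': unique leftmost derivation
Unambiguous


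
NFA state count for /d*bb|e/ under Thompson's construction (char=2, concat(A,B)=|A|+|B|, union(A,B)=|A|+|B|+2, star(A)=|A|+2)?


Syntax tree has 4 char leaf(s), 1 union(s), 1 star(s)
chars contribute 4×2 = 8; each union adds +2; each star adds +2
Total: 8 + 2 + 2 = 12 states
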